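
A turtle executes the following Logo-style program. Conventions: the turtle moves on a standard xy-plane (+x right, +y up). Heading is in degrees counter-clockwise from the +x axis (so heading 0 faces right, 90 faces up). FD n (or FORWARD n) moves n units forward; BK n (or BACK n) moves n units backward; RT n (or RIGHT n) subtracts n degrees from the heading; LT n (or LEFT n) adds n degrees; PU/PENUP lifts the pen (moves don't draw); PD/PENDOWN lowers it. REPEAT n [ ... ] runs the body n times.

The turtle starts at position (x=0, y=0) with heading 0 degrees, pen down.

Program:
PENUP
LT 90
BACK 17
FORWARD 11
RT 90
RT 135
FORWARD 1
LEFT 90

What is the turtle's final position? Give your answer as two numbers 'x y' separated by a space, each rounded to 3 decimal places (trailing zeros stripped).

Answer: -0.707 -6.707

Derivation:
Executing turtle program step by step:
Start: pos=(0,0), heading=0, pen down
PU: pen up
LT 90: heading 0 -> 90
BK 17: (0,0) -> (0,-17) [heading=90, move]
FD 11: (0,-17) -> (0,-6) [heading=90, move]
RT 90: heading 90 -> 0
RT 135: heading 0 -> 225
FD 1: (0,-6) -> (-0.707,-6.707) [heading=225, move]
LT 90: heading 225 -> 315
Final: pos=(-0.707,-6.707), heading=315, 0 segment(s) drawn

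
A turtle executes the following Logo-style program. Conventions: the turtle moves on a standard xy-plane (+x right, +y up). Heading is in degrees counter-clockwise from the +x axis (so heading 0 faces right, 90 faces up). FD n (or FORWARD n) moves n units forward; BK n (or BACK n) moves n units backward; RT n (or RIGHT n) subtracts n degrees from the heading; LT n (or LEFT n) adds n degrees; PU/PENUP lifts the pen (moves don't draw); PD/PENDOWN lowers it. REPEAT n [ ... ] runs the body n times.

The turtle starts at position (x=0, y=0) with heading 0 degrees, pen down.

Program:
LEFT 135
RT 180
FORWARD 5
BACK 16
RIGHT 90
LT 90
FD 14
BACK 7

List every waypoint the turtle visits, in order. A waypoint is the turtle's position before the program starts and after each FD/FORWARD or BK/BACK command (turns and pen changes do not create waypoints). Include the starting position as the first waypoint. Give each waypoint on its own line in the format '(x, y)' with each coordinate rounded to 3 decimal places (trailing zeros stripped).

Executing turtle program step by step:
Start: pos=(0,0), heading=0, pen down
LT 135: heading 0 -> 135
RT 180: heading 135 -> 315
FD 5: (0,0) -> (3.536,-3.536) [heading=315, draw]
BK 16: (3.536,-3.536) -> (-7.778,7.778) [heading=315, draw]
RT 90: heading 315 -> 225
LT 90: heading 225 -> 315
FD 14: (-7.778,7.778) -> (2.121,-2.121) [heading=315, draw]
BK 7: (2.121,-2.121) -> (-2.828,2.828) [heading=315, draw]
Final: pos=(-2.828,2.828), heading=315, 4 segment(s) drawn
Waypoints (5 total):
(0, 0)
(3.536, -3.536)
(-7.778, 7.778)
(2.121, -2.121)
(-2.828, 2.828)

Answer: (0, 0)
(3.536, -3.536)
(-7.778, 7.778)
(2.121, -2.121)
(-2.828, 2.828)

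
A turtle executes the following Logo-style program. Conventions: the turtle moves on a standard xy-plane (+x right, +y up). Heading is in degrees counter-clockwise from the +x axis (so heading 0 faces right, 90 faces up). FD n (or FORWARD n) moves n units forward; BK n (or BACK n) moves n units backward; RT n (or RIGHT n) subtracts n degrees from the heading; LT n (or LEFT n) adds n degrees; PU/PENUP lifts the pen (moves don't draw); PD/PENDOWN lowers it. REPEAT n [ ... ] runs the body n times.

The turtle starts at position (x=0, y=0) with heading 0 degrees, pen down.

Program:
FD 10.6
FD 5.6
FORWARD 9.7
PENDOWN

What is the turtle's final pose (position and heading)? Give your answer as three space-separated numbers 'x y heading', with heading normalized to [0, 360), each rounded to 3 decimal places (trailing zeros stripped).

Executing turtle program step by step:
Start: pos=(0,0), heading=0, pen down
FD 10.6: (0,0) -> (10.6,0) [heading=0, draw]
FD 5.6: (10.6,0) -> (16.2,0) [heading=0, draw]
FD 9.7: (16.2,0) -> (25.9,0) [heading=0, draw]
PD: pen down
Final: pos=(25.9,0), heading=0, 3 segment(s) drawn

Answer: 25.9 0 0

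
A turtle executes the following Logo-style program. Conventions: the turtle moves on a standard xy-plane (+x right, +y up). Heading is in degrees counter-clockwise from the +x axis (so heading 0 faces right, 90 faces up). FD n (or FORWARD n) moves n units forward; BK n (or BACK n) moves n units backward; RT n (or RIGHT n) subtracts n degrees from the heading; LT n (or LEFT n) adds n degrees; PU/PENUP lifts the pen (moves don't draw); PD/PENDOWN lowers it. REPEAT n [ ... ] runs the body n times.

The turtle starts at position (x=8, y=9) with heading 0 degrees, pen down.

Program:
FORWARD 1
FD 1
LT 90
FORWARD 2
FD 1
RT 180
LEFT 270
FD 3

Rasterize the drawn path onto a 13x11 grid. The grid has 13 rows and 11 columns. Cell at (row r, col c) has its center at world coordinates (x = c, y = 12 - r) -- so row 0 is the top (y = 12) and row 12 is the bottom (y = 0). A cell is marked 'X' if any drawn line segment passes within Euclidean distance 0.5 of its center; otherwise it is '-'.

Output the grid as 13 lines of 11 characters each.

Answer: -------XXXX
----------X
----------X
--------XXX
-----------
-----------
-----------
-----------
-----------
-----------
-----------
-----------
-----------

Derivation:
Segment 0: (8,9) -> (9,9)
Segment 1: (9,9) -> (10,9)
Segment 2: (10,9) -> (10,11)
Segment 3: (10,11) -> (10,12)
Segment 4: (10,12) -> (7,12)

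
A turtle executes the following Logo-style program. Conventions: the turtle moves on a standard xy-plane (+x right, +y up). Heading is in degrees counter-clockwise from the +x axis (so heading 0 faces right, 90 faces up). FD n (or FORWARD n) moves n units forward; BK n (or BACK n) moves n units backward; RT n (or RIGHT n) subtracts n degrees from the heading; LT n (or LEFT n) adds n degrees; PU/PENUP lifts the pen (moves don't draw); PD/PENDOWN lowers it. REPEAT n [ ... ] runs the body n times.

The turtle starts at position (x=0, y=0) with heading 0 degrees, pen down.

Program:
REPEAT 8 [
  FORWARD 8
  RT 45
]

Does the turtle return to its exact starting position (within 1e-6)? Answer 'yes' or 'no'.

Executing turtle program step by step:
Start: pos=(0,0), heading=0, pen down
REPEAT 8 [
  -- iteration 1/8 --
  FD 8: (0,0) -> (8,0) [heading=0, draw]
  RT 45: heading 0 -> 315
  -- iteration 2/8 --
  FD 8: (8,0) -> (13.657,-5.657) [heading=315, draw]
  RT 45: heading 315 -> 270
  -- iteration 3/8 --
  FD 8: (13.657,-5.657) -> (13.657,-13.657) [heading=270, draw]
  RT 45: heading 270 -> 225
  -- iteration 4/8 --
  FD 8: (13.657,-13.657) -> (8,-19.314) [heading=225, draw]
  RT 45: heading 225 -> 180
  -- iteration 5/8 --
  FD 8: (8,-19.314) -> (0,-19.314) [heading=180, draw]
  RT 45: heading 180 -> 135
  -- iteration 6/8 --
  FD 8: (0,-19.314) -> (-5.657,-13.657) [heading=135, draw]
  RT 45: heading 135 -> 90
  -- iteration 7/8 --
  FD 8: (-5.657,-13.657) -> (-5.657,-5.657) [heading=90, draw]
  RT 45: heading 90 -> 45
  -- iteration 8/8 --
  FD 8: (-5.657,-5.657) -> (0,0) [heading=45, draw]
  RT 45: heading 45 -> 0
]
Final: pos=(0,0), heading=0, 8 segment(s) drawn

Start position: (0, 0)
Final position: (0, 0)
Distance = 0; < 1e-6 -> CLOSED

Answer: yes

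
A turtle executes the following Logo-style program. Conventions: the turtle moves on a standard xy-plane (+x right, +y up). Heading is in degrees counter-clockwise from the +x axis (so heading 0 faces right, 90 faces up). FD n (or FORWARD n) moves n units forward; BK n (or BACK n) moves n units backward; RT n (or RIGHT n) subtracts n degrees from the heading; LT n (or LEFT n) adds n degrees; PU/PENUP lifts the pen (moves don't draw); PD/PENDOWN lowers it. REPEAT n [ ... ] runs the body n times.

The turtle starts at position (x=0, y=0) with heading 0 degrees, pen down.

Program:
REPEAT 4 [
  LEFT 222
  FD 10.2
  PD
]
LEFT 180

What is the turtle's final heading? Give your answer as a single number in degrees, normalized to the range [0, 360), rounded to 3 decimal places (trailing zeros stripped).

Answer: 348

Derivation:
Executing turtle program step by step:
Start: pos=(0,0), heading=0, pen down
REPEAT 4 [
  -- iteration 1/4 --
  LT 222: heading 0 -> 222
  FD 10.2: (0,0) -> (-7.58,-6.825) [heading=222, draw]
  PD: pen down
  -- iteration 2/4 --
  LT 222: heading 222 -> 84
  FD 10.2: (-7.58,-6.825) -> (-6.514,3.319) [heading=84, draw]
  PD: pen down
  -- iteration 3/4 --
  LT 222: heading 84 -> 306
  FD 10.2: (-6.514,3.319) -> (-0.518,-4.933) [heading=306, draw]
  PD: pen down
  -- iteration 4/4 --
  LT 222: heading 306 -> 168
  FD 10.2: (-0.518,-4.933) -> (-10.496,-2.812) [heading=168, draw]
  PD: pen down
]
LT 180: heading 168 -> 348
Final: pos=(-10.496,-2.812), heading=348, 4 segment(s) drawn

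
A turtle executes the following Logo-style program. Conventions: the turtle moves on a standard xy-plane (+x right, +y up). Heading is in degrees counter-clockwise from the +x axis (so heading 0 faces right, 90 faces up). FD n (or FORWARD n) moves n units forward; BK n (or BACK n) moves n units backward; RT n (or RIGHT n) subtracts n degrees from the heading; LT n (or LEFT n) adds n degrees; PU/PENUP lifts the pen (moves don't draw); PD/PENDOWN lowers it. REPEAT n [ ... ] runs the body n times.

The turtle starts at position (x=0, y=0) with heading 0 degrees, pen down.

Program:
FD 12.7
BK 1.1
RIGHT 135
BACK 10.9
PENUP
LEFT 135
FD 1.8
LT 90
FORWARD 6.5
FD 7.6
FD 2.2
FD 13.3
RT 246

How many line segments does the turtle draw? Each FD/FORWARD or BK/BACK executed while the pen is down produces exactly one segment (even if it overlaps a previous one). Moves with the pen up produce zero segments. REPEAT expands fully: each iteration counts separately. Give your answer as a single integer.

Executing turtle program step by step:
Start: pos=(0,0), heading=0, pen down
FD 12.7: (0,0) -> (12.7,0) [heading=0, draw]
BK 1.1: (12.7,0) -> (11.6,0) [heading=0, draw]
RT 135: heading 0 -> 225
BK 10.9: (11.6,0) -> (19.307,7.707) [heading=225, draw]
PU: pen up
LT 135: heading 225 -> 0
FD 1.8: (19.307,7.707) -> (21.107,7.707) [heading=0, move]
LT 90: heading 0 -> 90
FD 6.5: (21.107,7.707) -> (21.107,14.207) [heading=90, move]
FD 7.6: (21.107,14.207) -> (21.107,21.807) [heading=90, move]
FD 2.2: (21.107,21.807) -> (21.107,24.007) [heading=90, move]
FD 13.3: (21.107,24.007) -> (21.107,37.307) [heading=90, move]
RT 246: heading 90 -> 204
Final: pos=(21.107,37.307), heading=204, 3 segment(s) drawn
Segments drawn: 3

Answer: 3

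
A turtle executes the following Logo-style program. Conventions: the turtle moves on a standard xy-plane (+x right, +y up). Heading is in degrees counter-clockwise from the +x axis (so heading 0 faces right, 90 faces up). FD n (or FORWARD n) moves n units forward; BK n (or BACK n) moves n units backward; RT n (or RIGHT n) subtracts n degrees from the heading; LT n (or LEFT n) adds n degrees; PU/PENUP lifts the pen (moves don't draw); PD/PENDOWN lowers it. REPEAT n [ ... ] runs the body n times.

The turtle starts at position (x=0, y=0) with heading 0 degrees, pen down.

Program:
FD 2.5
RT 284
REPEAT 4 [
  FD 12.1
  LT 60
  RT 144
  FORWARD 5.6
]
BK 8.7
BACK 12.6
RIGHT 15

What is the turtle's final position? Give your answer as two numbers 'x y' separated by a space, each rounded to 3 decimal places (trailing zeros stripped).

Answer: 7.407 -25.108

Derivation:
Executing turtle program step by step:
Start: pos=(0,0), heading=0, pen down
FD 2.5: (0,0) -> (2.5,0) [heading=0, draw]
RT 284: heading 0 -> 76
REPEAT 4 [
  -- iteration 1/4 --
  FD 12.1: (2.5,0) -> (5.427,11.741) [heading=76, draw]
  LT 60: heading 76 -> 136
  RT 144: heading 136 -> 352
  FD 5.6: (5.427,11.741) -> (10.973,10.961) [heading=352, draw]
  -- iteration 2/4 --
  FD 12.1: (10.973,10.961) -> (22.955,9.277) [heading=352, draw]
  LT 60: heading 352 -> 52
  RT 144: heading 52 -> 268
  FD 5.6: (22.955,9.277) -> (22.76,3.681) [heading=268, draw]
  -- iteration 3/4 --
  FD 12.1: (22.76,3.681) -> (22.337,-8.412) [heading=268, draw]
  LT 60: heading 268 -> 328
  RT 144: heading 328 -> 184
  FD 5.6: (22.337,-8.412) -> (16.751,-8.803) [heading=184, draw]
  -- iteration 4/4 --
  FD 12.1: (16.751,-8.803) -> (4.68,-9.647) [heading=184, draw]
  LT 60: heading 184 -> 244
  RT 144: heading 244 -> 100
  FD 5.6: (4.68,-9.647) -> (3.708,-4.132) [heading=100, draw]
]
BK 8.7: (3.708,-4.132) -> (5.219,-12.7) [heading=100, draw]
BK 12.6: (5.219,-12.7) -> (7.407,-25.108) [heading=100, draw]
RT 15: heading 100 -> 85
Final: pos=(7.407,-25.108), heading=85, 11 segment(s) drawn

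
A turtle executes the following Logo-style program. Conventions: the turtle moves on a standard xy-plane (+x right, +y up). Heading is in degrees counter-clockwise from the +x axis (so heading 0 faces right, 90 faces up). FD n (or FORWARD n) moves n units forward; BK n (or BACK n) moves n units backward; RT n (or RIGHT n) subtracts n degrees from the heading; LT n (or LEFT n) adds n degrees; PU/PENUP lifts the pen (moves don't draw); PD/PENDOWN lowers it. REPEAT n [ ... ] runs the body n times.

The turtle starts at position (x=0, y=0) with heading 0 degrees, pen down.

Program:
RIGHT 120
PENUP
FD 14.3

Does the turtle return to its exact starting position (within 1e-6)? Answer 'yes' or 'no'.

Executing turtle program step by step:
Start: pos=(0,0), heading=0, pen down
RT 120: heading 0 -> 240
PU: pen up
FD 14.3: (0,0) -> (-7.15,-12.384) [heading=240, move]
Final: pos=(-7.15,-12.384), heading=240, 0 segment(s) drawn

Start position: (0, 0)
Final position: (-7.15, -12.384)
Distance = 14.3; >= 1e-6 -> NOT closed

Answer: no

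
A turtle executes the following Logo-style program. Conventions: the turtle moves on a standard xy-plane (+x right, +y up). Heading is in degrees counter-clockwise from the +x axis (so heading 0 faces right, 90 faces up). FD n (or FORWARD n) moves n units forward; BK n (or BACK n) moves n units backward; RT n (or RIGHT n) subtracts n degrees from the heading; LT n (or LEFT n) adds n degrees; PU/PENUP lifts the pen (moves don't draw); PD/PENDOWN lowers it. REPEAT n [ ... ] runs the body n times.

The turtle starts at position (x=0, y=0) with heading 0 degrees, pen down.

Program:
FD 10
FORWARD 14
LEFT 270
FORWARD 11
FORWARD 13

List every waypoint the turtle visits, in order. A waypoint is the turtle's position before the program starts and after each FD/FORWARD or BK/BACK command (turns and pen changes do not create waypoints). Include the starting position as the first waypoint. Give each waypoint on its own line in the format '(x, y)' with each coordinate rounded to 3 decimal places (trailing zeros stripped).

Answer: (0, 0)
(10, 0)
(24, 0)
(24, -11)
(24, -24)

Derivation:
Executing turtle program step by step:
Start: pos=(0,0), heading=0, pen down
FD 10: (0,0) -> (10,0) [heading=0, draw]
FD 14: (10,0) -> (24,0) [heading=0, draw]
LT 270: heading 0 -> 270
FD 11: (24,0) -> (24,-11) [heading=270, draw]
FD 13: (24,-11) -> (24,-24) [heading=270, draw]
Final: pos=(24,-24), heading=270, 4 segment(s) drawn
Waypoints (5 total):
(0, 0)
(10, 0)
(24, 0)
(24, -11)
(24, -24)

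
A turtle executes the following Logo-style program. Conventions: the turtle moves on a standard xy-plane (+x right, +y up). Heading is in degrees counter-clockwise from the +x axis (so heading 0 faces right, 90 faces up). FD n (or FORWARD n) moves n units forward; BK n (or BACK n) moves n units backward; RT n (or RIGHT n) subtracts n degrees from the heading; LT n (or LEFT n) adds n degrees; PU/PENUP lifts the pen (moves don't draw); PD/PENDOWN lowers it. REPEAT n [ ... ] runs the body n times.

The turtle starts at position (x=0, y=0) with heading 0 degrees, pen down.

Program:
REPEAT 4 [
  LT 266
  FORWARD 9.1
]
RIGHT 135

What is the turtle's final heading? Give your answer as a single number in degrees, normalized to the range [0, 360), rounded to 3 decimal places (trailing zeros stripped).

Answer: 209

Derivation:
Executing turtle program step by step:
Start: pos=(0,0), heading=0, pen down
REPEAT 4 [
  -- iteration 1/4 --
  LT 266: heading 0 -> 266
  FD 9.1: (0,0) -> (-0.635,-9.078) [heading=266, draw]
  -- iteration 2/4 --
  LT 266: heading 266 -> 172
  FD 9.1: (-0.635,-9.078) -> (-9.646,-7.811) [heading=172, draw]
  -- iteration 3/4 --
  LT 266: heading 172 -> 78
  FD 9.1: (-9.646,-7.811) -> (-7.754,1.09) [heading=78, draw]
  -- iteration 4/4 --
  LT 266: heading 78 -> 344
  FD 9.1: (-7.754,1.09) -> (0.993,-1.419) [heading=344, draw]
]
RT 135: heading 344 -> 209
Final: pos=(0.993,-1.419), heading=209, 4 segment(s) drawn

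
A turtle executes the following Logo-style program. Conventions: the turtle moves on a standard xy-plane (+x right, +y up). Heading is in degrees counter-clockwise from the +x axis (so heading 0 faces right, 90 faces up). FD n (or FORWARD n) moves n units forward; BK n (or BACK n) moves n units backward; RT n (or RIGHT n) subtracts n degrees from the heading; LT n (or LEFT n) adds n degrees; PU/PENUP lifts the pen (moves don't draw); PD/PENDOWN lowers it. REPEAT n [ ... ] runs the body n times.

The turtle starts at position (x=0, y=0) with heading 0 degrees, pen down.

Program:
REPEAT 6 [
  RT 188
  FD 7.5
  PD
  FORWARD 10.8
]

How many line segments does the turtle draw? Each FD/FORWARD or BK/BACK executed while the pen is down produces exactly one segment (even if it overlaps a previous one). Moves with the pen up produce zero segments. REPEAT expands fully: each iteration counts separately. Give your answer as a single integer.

Answer: 12

Derivation:
Executing turtle program step by step:
Start: pos=(0,0), heading=0, pen down
REPEAT 6 [
  -- iteration 1/6 --
  RT 188: heading 0 -> 172
  FD 7.5: (0,0) -> (-7.427,1.044) [heading=172, draw]
  PD: pen down
  FD 10.8: (-7.427,1.044) -> (-18.122,2.547) [heading=172, draw]
  -- iteration 2/6 --
  RT 188: heading 172 -> 344
  FD 7.5: (-18.122,2.547) -> (-10.912,0.48) [heading=344, draw]
  PD: pen down
  FD 10.8: (-10.912,0.48) -> (-0.531,-2.497) [heading=344, draw]
  -- iteration 3/6 --
  RT 188: heading 344 -> 156
  FD 7.5: (-0.531,-2.497) -> (-7.382,0.553) [heading=156, draw]
  PD: pen down
  FD 10.8: (-7.382,0.553) -> (-17.249,4.946) [heading=156, draw]
  -- iteration 4/6 --
  RT 188: heading 156 -> 328
  FD 7.5: (-17.249,4.946) -> (-10.888,0.972) [heading=328, draw]
  PD: pen down
  FD 10.8: (-10.888,0.972) -> (-1.729,-4.752) [heading=328, draw]
  -- iteration 5/6 --
  RT 188: heading 328 -> 140
  FD 7.5: (-1.729,-4.752) -> (-7.475,0.069) [heading=140, draw]
  PD: pen down
  FD 10.8: (-7.475,0.069) -> (-15.748,7.011) [heading=140, draw]
  -- iteration 6/6 --
  RT 188: heading 140 -> 312
  FD 7.5: (-15.748,7.011) -> (-10.73,1.438) [heading=312, draw]
  PD: pen down
  FD 10.8: (-10.73,1.438) -> (-3.503,-6.588) [heading=312, draw]
]
Final: pos=(-3.503,-6.588), heading=312, 12 segment(s) drawn
Segments drawn: 12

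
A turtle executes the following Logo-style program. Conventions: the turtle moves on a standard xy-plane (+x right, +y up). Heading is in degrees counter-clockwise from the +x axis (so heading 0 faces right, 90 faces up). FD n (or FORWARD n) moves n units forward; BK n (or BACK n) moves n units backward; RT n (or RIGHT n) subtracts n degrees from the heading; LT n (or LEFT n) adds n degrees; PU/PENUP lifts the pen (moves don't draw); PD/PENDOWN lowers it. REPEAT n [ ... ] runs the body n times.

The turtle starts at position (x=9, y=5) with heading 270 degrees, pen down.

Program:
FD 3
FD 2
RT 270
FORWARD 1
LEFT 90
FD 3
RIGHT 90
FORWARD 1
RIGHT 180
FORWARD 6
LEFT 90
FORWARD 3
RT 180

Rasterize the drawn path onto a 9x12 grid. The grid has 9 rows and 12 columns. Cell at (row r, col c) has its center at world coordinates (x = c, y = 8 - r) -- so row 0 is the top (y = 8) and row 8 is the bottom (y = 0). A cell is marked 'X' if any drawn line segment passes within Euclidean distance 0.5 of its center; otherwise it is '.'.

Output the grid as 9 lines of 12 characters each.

Answer: ............
............
............
.........X..
.........X..
.....XXXXXXX
.....X...XX.
.....X...XX.
.....X...XX.

Derivation:
Segment 0: (9,5) -> (9,2)
Segment 1: (9,2) -> (9,0)
Segment 2: (9,0) -> (10,0)
Segment 3: (10,0) -> (10,3)
Segment 4: (10,3) -> (11,3)
Segment 5: (11,3) -> (5,3)
Segment 6: (5,3) -> (5,-0)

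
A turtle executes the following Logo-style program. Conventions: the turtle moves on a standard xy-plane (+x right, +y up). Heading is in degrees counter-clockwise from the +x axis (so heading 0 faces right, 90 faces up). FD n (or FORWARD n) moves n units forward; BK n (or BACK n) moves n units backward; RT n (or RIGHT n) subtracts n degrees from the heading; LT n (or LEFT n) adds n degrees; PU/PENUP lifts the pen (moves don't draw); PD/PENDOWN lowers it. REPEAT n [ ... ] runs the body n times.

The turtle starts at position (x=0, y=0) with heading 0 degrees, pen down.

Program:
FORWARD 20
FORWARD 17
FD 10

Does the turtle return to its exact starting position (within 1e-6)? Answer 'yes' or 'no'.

Executing turtle program step by step:
Start: pos=(0,0), heading=0, pen down
FD 20: (0,0) -> (20,0) [heading=0, draw]
FD 17: (20,0) -> (37,0) [heading=0, draw]
FD 10: (37,0) -> (47,0) [heading=0, draw]
Final: pos=(47,0), heading=0, 3 segment(s) drawn

Start position: (0, 0)
Final position: (47, 0)
Distance = 47; >= 1e-6 -> NOT closed

Answer: no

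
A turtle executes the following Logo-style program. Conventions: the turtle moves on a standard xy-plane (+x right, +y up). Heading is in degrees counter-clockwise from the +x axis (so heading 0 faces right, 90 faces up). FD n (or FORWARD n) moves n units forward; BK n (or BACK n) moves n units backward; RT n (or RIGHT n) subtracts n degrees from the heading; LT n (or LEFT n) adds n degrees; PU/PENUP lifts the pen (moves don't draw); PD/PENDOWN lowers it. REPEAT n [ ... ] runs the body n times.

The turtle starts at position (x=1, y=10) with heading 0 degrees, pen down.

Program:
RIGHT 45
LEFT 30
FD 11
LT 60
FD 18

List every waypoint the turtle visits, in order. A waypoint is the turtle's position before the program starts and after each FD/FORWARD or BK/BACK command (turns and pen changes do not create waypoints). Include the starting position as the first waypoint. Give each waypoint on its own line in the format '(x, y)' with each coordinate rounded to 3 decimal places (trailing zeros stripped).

Executing turtle program step by step:
Start: pos=(1,10), heading=0, pen down
RT 45: heading 0 -> 315
LT 30: heading 315 -> 345
FD 11: (1,10) -> (11.625,7.153) [heading=345, draw]
LT 60: heading 345 -> 45
FD 18: (11.625,7.153) -> (24.353,19.881) [heading=45, draw]
Final: pos=(24.353,19.881), heading=45, 2 segment(s) drawn
Waypoints (3 total):
(1, 10)
(11.625, 7.153)
(24.353, 19.881)

Answer: (1, 10)
(11.625, 7.153)
(24.353, 19.881)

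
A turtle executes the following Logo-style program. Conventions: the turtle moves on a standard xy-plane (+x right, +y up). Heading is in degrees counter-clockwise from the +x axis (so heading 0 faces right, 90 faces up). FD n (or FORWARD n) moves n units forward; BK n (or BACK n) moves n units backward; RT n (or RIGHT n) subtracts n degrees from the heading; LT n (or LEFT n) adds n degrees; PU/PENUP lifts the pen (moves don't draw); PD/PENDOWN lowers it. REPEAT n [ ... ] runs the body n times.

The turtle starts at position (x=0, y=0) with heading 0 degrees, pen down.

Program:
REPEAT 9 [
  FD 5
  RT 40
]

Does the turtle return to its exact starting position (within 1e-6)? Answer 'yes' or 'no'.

Answer: yes

Derivation:
Executing turtle program step by step:
Start: pos=(0,0), heading=0, pen down
REPEAT 9 [
  -- iteration 1/9 --
  FD 5: (0,0) -> (5,0) [heading=0, draw]
  RT 40: heading 0 -> 320
  -- iteration 2/9 --
  FD 5: (5,0) -> (8.83,-3.214) [heading=320, draw]
  RT 40: heading 320 -> 280
  -- iteration 3/9 --
  FD 5: (8.83,-3.214) -> (9.698,-8.138) [heading=280, draw]
  RT 40: heading 280 -> 240
  -- iteration 4/9 --
  FD 5: (9.698,-8.138) -> (7.198,-12.468) [heading=240, draw]
  RT 40: heading 240 -> 200
  -- iteration 5/9 --
  FD 5: (7.198,-12.468) -> (2.5,-14.178) [heading=200, draw]
  RT 40: heading 200 -> 160
  -- iteration 6/9 --
  FD 5: (2.5,-14.178) -> (-2.198,-12.468) [heading=160, draw]
  RT 40: heading 160 -> 120
  -- iteration 7/9 --
  FD 5: (-2.198,-12.468) -> (-4.698,-8.138) [heading=120, draw]
  RT 40: heading 120 -> 80
  -- iteration 8/9 --
  FD 5: (-4.698,-8.138) -> (-3.83,-3.214) [heading=80, draw]
  RT 40: heading 80 -> 40
  -- iteration 9/9 --
  FD 5: (-3.83,-3.214) -> (0,0) [heading=40, draw]
  RT 40: heading 40 -> 0
]
Final: pos=(0,0), heading=0, 9 segment(s) drawn

Start position: (0, 0)
Final position: (0, 0)
Distance = 0; < 1e-6 -> CLOSED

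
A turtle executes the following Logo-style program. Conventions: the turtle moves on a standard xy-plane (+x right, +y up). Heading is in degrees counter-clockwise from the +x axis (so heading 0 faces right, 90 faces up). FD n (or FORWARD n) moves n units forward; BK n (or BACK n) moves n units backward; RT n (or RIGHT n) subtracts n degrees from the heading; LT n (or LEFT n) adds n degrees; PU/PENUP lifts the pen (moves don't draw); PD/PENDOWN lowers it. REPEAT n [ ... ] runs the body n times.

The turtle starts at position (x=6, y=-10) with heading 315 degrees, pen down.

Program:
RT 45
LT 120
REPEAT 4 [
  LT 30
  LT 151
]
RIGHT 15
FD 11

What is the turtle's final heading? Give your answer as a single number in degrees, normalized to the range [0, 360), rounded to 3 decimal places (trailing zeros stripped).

Answer: 19

Derivation:
Executing turtle program step by step:
Start: pos=(6,-10), heading=315, pen down
RT 45: heading 315 -> 270
LT 120: heading 270 -> 30
REPEAT 4 [
  -- iteration 1/4 --
  LT 30: heading 30 -> 60
  LT 151: heading 60 -> 211
  -- iteration 2/4 --
  LT 30: heading 211 -> 241
  LT 151: heading 241 -> 32
  -- iteration 3/4 --
  LT 30: heading 32 -> 62
  LT 151: heading 62 -> 213
  -- iteration 4/4 --
  LT 30: heading 213 -> 243
  LT 151: heading 243 -> 34
]
RT 15: heading 34 -> 19
FD 11: (6,-10) -> (16.401,-6.419) [heading=19, draw]
Final: pos=(16.401,-6.419), heading=19, 1 segment(s) drawn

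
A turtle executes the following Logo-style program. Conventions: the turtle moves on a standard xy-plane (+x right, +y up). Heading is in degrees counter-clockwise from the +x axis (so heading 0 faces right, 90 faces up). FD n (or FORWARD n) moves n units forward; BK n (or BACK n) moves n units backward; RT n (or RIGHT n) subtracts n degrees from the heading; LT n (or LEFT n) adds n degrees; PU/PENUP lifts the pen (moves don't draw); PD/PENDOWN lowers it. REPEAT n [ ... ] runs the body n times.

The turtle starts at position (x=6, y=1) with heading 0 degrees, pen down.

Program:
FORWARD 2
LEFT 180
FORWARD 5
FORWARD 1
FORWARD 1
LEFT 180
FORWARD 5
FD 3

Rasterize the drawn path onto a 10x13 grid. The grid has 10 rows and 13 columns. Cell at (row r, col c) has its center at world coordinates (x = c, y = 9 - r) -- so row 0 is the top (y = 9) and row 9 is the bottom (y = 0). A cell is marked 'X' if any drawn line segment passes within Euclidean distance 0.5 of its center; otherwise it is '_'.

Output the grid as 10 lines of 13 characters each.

Answer: _____________
_____________
_____________
_____________
_____________
_____________
_____________
_____________
_XXXXXXXXX___
_____________

Derivation:
Segment 0: (6,1) -> (8,1)
Segment 1: (8,1) -> (3,1)
Segment 2: (3,1) -> (2,1)
Segment 3: (2,1) -> (1,1)
Segment 4: (1,1) -> (6,1)
Segment 5: (6,1) -> (9,1)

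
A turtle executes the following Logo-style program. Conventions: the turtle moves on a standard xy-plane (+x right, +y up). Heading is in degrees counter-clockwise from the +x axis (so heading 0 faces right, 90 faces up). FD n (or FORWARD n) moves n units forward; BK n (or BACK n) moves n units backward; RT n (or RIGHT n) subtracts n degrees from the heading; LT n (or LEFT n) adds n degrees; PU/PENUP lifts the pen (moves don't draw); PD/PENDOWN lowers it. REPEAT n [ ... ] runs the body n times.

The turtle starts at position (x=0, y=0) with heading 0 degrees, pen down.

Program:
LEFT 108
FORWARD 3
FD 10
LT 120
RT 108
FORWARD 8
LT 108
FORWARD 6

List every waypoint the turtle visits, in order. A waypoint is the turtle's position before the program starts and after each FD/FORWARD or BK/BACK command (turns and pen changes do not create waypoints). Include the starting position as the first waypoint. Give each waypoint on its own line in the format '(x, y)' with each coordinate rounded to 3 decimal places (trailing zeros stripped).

Executing turtle program step by step:
Start: pos=(0,0), heading=0, pen down
LT 108: heading 0 -> 108
FD 3: (0,0) -> (-0.927,2.853) [heading=108, draw]
FD 10: (-0.927,2.853) -> (-4.017,12.364) [heading=108, draw]
LT 120: heading 108 -> 228
RT 108: heading 228 -> 120
FD 8: (-4.017,12.364) -> (-8.017,19.292) [heading=120, draw]
LT 108: heading 120 -> 228
FD 6: (-8.017,19.292) -> (-12.032,14.833) [heading=228, draw]
Final: pos=(-12.032,14.833), heading=228, 4 segment(s) drawn
Waypoints (5 total):
(0, 0)
(-0.927, 2.853)
(-4.017, 12.364)
(-8.017, 19.292)
(-12.032, 14.833)

Answer: (0, 0)
(-0.927, 2.853)
(-4.017, 12.364)
(-8.017, 19.292)
(-12.032, 14.833)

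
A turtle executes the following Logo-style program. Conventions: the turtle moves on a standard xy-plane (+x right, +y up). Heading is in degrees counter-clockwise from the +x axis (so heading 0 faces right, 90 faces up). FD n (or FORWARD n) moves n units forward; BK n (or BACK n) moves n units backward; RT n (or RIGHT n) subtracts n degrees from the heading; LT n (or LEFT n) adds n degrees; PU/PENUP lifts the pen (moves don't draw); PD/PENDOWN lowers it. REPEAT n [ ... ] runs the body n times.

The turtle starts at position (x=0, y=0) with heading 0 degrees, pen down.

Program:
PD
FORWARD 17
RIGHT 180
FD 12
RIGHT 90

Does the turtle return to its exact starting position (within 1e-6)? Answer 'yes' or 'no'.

Answer: no

Derivation:
Executing turtle program step by step:
Start: pos=(0,0), heading=0, pen down
PD: pen down
FD 17: (0,0) -> (17,0) [heading=0, draw]
RT 180: heading 0 -> 180
FD 12: (17,0) -> (5,0) [heading=180, draw]
RT 90: heading 180 -> 90
Final: pos=(5,0), heading=90, 2 segment(s) drawn

Start position: (0, 0)
Final position: (5, 0)
Distance = 5; >= 1e-6 -> NOT closed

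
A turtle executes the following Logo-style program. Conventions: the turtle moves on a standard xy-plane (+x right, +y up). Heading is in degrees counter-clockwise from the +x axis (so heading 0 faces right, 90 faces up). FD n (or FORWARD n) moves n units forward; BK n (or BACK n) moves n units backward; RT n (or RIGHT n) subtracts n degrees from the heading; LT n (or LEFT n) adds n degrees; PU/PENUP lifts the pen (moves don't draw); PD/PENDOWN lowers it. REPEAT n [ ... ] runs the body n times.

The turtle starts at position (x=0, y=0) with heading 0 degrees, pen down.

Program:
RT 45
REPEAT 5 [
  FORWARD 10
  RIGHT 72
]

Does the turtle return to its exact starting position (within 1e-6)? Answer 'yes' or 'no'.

Answer: yes

Derivation:
Executing turtle program step by step:
Start: pos=(0,0), heading=0, pen down
RT 45: heading 0 -> 315
REPEAT 5 [
  -- iteration 1/5 --
  FD 10: (0,0) -> (7.071,-7.071) [heading=315, draw]
  RT 72: heading 315 -> 243
  -- iteration 2/5 --
  FD 10: (7.071,-7.071) -> (2.531,-15.981) [heading=243, draw]
  RT 72: heading 243 -> 171
  -- iteration 3/5 --
  FD 10: (2.531,-15.981) -> (-7.346,-14.417) [heading=171, draw]
  RT 72: heading 171 -> 99
  -- iteration 4/5 --
  FD 10: (-7.346,-14.417) -> (-8.91,-4.54) [heading=99, draw]
  RT 72: heading 99 -> 27
  -- iteration 5/5 --
  FD 10: (-8.91,-4.54) -> (0,0) [heading=27, draw]
  RT 72: heading 27 -> 315
]
Final: pos=(0,0), heading=315, 5 segment(s) drawn

Start position: (0, 0)
Final position: (0, 0)
Distance = 0; < 1e-6 -> CLOSED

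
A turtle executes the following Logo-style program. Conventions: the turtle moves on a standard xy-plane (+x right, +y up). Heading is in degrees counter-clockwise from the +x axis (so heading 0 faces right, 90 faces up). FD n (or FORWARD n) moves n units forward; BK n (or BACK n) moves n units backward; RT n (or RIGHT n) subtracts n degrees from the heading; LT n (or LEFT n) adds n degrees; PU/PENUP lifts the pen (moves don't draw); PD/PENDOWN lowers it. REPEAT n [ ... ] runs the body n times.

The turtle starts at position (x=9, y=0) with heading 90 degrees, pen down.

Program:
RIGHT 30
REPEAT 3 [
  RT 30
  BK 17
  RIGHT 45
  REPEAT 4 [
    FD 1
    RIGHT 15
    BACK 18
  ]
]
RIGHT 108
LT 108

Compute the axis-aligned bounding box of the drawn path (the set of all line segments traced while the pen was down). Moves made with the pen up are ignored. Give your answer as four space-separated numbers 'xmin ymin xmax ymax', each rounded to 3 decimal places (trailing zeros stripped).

Answer: -44.658 -8.759 33.064 64.451

Derivation:
Executing turtle program step by step:
Start: pos=(9,0), heading=90, pen down
RT 30: heading 90 -> 60
REPEAT 3 [
  -- iteration 1/3 --
  RT 30: heading 60 -> 30
  BK 17: (9,0) -> (-5.722,-8.5) [heading=30, draw]
  RT 45: heading 30 -> 345
  REPEAT 4 [
    -- iteration 1/4 --
    FD 1: (-5.722,-8.5) -> (-4.757,-8.759) [heading=345, draw]
    RT 15: heading 345 -> 330
    BK 18: (-4.757,-8.759) -> (-20.345,0.241) [heading=330, draw]
    -- iteration 2/4 --
    FD 1: (-20.345,0.241) -> (-19.479,-0.259) [heading=330, draw]
    RT 15: heading 330 -> 315
    BK 18: (-19.479,-0.259) -> (-32.207,12.469) [heading=315, draw]
    -- iteration 3/4 --
    FD 1: (-32.207,12.469) -> (-31.5,11.762) [heading=315, draw]
    RT 15: heading 315 -> 300
    BK 18: (-31.5,11.762) -> (-40.5,27.35) [heading=300, draw]
    -- iteration 4/4 --
    FD 1: (-40.5,27.35) -> (-40,26.484) [heading=300, draw]
    RT 15: heading 300 -> 285
    BK 18: (-40,26.484) -> (-44.658,43.871) [heading=285, draw]
  ]
  -- iteration 2/3 --
  RT 30: heading 285 -> 255
  BK 17: (-44.658,43.871) -> (-40.259,60.292) [heading=255, draw]
  RT 45: heading 255 -> 210
  REPEAT 4 [
    -- iteration 1/4 --
    FD 1: (-40.259,60.292) -> (-41.125,59.792) [heading=210, draw]
    RT 15: heading 210 -> 195
    BK 18: (-41.125,59.792) -> (-23.738,64.451) [heading=195, draw]
    -- iteration 2/4 --
    FD 1: (-23.738,64.451) -> (-24.704,64.192) [heading=195, draw]
    RT 15: heading 195 -> 180
    BK 18: (-24.704,64.192) -> (-6.704,64.192) [heading=180, draw]
    -- iteration 3/4 --
    FD 1: (-6.704,64.192) -> (-7.704,64.192) [heading=180, draw]
    RT 15: heading 180 -> 165
    BK 18: (-7.704,64.192) -> (9.683,59.533) [heading=165, draw]
    -- iteration 4/4 --
    FD 1: (9.683,59.533) -> (8.717,59.792) [heading=165, draw]
    RT 15: heading 165 -> 150
    BK 18: (8.717,59.792) -> (24.305,50.792) [heading=150, draw]
  ]
  -- iteration 3/3 --
  RT 30: heading 150 -> 120
  BK 17: (24.305,50.792) -> (32.805,36.069) [heading=120, draw]
  RT 45: heading 120 -> 75
  REPEAT 4 [
    -- iteration 1/4 --
    FD 1: (32.805,36.069) -> (33.064,37.035) [heading=75, draw]
    RT 15: heading 75 -> 60
    BK 18: (33.064,37.035) -> (24.064,21.447) [heading=60, draw]
    -- iteration 2/4 --
    FD 1: (24.064,21.447) -> (24.564,22.313) [heading=60, draw]
    RT 15: heading 60 -> 45
    BK 18: (24.564,22.313) -> (11.836,9.585) [heading=45, draw]
    -- iteration 3/4 --
    FD 1: (11.836,9.585) -> (12.543,10.292) [heading=45, draw]
    RT 15: heading 45 -> 30
    BK 18: (12.543,10.292) -> (-3.045,1.292) [heading=30, draw]
    -- iteration 4/4 --
    FD 1: (-3.045,1.292) -> (-2.179,1.792) [heading=30, draw]
    RT 15: heading 30 -> 15
    BK 18: (-2.179,1.792) -> (-19.566,-2.867) [heading=15, draw]
  ]
]
RT 108: heading 15 -> 267
LT 108: heading 267 -> 15
Final: pos=(-19.566,-2.867), heading=15, 27 segment(s) drawn

Segment endpoints: x in {-44.658, -41.125, -40.5, -40.259, -40, -32.207, -31.5, -24.704, -23.738, -20.345, -19.566, -19.479, -7.704, -6.704, -5.722, -4.757, -3.045, -2.179, 8.717, 9, 9.683, 11.836, 12.543, 24.064, 24.305, 24.564, 32.805, 33.064}, y in {-8.759, -8.5, -2.867, -0.259, 0, 0.241, 1.292, 1.792, 9.585, 10.292, 11.762, 12.469, 21.447, 22.313, 26.484, 27.35, 36.069, 37.035, 43.871, 50.792, 59.533, 59.792, 59.792, 60.292, 64.192, 64.451}
xmin=-44.658, ymin=-8.759, xmax=33.064, ymax=64.451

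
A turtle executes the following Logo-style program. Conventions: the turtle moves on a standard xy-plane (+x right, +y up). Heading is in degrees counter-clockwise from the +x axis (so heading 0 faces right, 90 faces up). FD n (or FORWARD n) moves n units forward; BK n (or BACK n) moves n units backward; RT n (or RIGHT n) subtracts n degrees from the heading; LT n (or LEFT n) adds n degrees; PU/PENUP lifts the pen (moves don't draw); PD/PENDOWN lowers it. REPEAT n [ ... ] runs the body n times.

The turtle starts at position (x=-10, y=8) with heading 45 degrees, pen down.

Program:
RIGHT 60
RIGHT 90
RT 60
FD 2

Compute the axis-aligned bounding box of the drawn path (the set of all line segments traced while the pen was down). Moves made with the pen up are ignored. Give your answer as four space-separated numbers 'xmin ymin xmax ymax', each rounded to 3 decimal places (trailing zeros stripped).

Answer: -11.932 7.482 -10 8

Derivation:
Executing turtle program step by step:
Start: pos=(-10,8), heading=45, pen down
RT 60: heading 45 -> 345
RT 90: heading 345 -> 255
RT 60: heading 255 -> 195
FD 2: (-10,8) -> (-11.932,7.482) [heading=195, draw]
Final: pos=(-11.932,7.482), heading=195, 1 segment(s) drawn

Segment endpoints: x in {-11.932, -10}, y in {7.482, 8}
xmin=-11.932, ymin=7.482, xmax=-10, ymax=8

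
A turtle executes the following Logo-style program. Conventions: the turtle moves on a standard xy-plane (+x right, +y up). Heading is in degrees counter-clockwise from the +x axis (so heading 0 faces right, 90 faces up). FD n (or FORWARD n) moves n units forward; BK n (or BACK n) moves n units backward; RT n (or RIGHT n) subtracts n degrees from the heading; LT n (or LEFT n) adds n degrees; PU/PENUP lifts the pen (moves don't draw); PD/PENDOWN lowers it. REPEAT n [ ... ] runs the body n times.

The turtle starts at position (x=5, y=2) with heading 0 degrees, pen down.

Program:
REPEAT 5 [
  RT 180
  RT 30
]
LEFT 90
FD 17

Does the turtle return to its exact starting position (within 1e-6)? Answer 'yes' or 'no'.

Answer: no

Derivation:
Executing turtle program step by step:
Start: pos=(5,2), heading=0, pen down
REPEAT 5 [
  -- iteration 1/5 --
  RT 180: heading 0 -> 180
  RT 30: heading 180 -> 150
  -- iteration 2/5 --
  RT 180: heading 150 -> 330
  RT 30: heading 330 -> 300
  -- iteration 3/5 --
  RT 180: heading 300 -> 120
  RT 30: heading 120 -> 90
  -- iteration 4/5 --
  RT 180: heading 90 -> 270
  RT 30: heading 270 -> 240
  -- iteration 5/5 --
  RT 180: heading 240 -> 60
  RT 30: heading 60 -> 30
]
LT 90: heading 30 -> 120
FD 17: (5,2) -> (-3.5,16.722) [heading=120, draw]
Final: pos=(-3.5,16.722), heading=120, 1 segment(s) drawn

Start position: (5, 2)
Final position: (-3.5, 16.722)
Distance = 17; >= 1e-6 -> NOT closed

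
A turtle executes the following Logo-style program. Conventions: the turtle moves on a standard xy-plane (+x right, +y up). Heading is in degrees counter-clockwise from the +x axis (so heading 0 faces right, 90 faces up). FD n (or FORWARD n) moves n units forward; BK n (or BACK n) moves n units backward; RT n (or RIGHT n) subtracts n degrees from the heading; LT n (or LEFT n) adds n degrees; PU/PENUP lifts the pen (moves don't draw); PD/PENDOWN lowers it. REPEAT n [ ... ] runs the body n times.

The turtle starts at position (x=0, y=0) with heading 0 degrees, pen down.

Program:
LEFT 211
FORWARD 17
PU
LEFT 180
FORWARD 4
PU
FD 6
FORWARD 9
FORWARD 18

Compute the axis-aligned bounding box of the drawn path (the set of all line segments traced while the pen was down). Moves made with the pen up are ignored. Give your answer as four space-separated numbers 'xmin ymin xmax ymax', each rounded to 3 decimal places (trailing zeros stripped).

Answer: -14.572 -8.756 0 0

Derivation:
Executing turtle program step by step:
Start: pos=(0,0), heading=0, pen down
LT 211: heading 0 -> 211
FD 17: (0,0) -> (-14.572,-8.756) [heading=211, draw]
PU: pen up
LT 180: heading 211 -> 31
FD 4: (-14.572,-8.756) -> (-11.143,-6.695) [heading=31, move]
PU: pen up
FD 6: (-11.143,-6.695) -> (-6,-3.605) [heading=31, move]
FD 9: (-6,-3.605) -> (1.714,1.03) [heading=31, move]
FD 18: (1.714,1.03) -> (17.143,10.301) [heading=31, move]
Final: pos=(17.143,10.301), heading=31, 1 segment(s) drawn

Segment endpoints: x in {-14.572, 0}, y in {-8.756, 0}
xmin=-14.572, ymin=-8.756, xmax=0, ymax=0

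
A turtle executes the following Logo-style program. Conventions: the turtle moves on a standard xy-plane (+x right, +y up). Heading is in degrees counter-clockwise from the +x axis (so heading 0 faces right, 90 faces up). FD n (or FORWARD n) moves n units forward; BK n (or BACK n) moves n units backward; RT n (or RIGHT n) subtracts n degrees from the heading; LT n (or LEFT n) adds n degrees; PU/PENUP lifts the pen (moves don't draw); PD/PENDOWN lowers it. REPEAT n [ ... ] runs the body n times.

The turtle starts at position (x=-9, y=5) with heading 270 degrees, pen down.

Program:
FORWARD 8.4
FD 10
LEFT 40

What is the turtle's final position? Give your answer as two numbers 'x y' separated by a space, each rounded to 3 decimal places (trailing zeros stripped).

Executing turtle program step by step:
Start: pos=(-9,5), heading=270, pen down
FD 8.4: (-9,5) -> (-9,-3.4) [heading=270, draw]
FD 10: (-9,-3.4) -> (-9,-13.4) [heading=270, draw]
LT 40: heading 270 -> 310
Final: pos=(-9,-13.4), heading=310, 2 segment(s) drawn

Answer: -9 -13.4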